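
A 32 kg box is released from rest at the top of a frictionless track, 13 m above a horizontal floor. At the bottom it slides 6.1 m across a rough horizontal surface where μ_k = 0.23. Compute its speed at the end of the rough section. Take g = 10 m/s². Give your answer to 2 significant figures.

v = 15 m/s

Energy bookkeeping (friction removes W_f = μ_k N d):
mgh = ½mv² + μ_k m g d
W_f = μ_k mg d = (0.23)(32)(10)(6.1) = 449.0 J
½mv² = mgh − W_f = 4160.0 − 449.0 = 3711.0 J
v = √(2 × 3711.0/32) = 15.23 m/s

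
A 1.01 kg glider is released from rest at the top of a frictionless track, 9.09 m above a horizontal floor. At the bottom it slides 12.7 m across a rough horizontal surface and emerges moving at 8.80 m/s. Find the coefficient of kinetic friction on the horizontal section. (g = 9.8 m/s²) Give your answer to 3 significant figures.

μ_k = 0.405

Energy at the top = energy at the end + work done against friction:
mgh = ½mv² + μ_k m g d
mgh = 89.973 J; ½mv² = 39.107 J
W_f = 89.973 − 39.107 = 50.87 J
μ_k = W_f/(mg·d) = 50.87/(9.898 × 12.7) = 0.4046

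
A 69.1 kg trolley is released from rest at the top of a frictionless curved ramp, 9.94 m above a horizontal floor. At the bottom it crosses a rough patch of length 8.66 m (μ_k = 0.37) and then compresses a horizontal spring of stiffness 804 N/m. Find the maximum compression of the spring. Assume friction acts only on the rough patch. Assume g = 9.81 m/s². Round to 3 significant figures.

Initial energy: E₁ = mgh = (69.1)(9.81)(9.94) = 6738.0 J
Friction removes W_f = μ_k mg d = (0.37)(69.1)(9.81)(8.66) = 2172 J
Energy reaching the spring: E = 6738.0 − 2172 = 4566.0 J
At max compression ½kx² = E ⇒ x = √(2E/k) = √(2 × 4566.0/804) = 3.370 m

x = 3.37 m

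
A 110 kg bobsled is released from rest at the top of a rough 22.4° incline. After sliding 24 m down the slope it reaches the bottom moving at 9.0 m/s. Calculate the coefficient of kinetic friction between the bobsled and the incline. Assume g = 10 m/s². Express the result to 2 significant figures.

The energy dissipated by friction is the PE lost minus the KE gained:
mgL sinθ = 10060 J; ½mv² = 4455.0 J
W_f = 10060 − 4455.0 = 5605 J
μ_k = W_f/(mg cosθ · L) = 5605/(1017 × 24) = 0.2296

μ_k = 0.23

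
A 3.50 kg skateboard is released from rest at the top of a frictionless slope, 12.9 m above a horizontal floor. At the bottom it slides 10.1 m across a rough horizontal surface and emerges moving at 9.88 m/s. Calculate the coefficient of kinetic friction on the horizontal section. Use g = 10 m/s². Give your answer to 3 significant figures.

Energy at the top = energy at the end + work done against friction:
mgh = ½mv² + μ_k m g d
mgh = 451.50 J; ½mv² = 170.83 J
W_f = 451.50 − 170.83 = 280.7 J
μ_k = W_f/(mg·d) = 280.7/(35.00 × 10.1) = 0.7940

μ_k = 0.794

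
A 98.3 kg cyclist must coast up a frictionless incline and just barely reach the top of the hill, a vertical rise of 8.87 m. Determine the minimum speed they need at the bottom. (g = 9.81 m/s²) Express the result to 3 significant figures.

At the top they are momentarily at rest, so all KE converts to PE: ½mv² = mgh
v = √(2gh) = √(2 × 9.81 × 8.87) = 13.19 m/s

v = 13.2 m/s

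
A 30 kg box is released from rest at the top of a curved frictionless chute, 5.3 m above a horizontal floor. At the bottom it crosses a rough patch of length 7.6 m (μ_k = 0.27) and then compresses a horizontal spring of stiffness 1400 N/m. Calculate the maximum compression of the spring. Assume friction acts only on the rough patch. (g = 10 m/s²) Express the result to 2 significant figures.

x = 1.2 m

Initial energy: E₁ = mgh = (30)(10)(5.3) = 1590.0 J
Friction removes W_f = μ_k mg d = (0.27)(30)(10)(7.6) = 615.6 J
Energy reaching the spring: E = 1590.0 − 615.6 = 974.40 J
At max compression ½kx² = E ⇒ x = √(2E/k) = √(2 × 974.40/1400) = 1.180 m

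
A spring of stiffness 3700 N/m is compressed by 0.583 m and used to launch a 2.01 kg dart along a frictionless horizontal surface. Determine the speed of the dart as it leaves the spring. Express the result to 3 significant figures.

v = 25.0 m/s

Spring PE converts entirely to kinetic energy: ½kx² = ½mv²
v = x√(k/m) = 0.583 × √(3700/2.01) = 25.01 m/s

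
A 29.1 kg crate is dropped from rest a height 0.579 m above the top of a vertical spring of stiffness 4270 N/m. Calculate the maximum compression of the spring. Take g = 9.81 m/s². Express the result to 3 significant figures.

x = 0.353 m

Let x be the compression. The total drop is H + x, and the crate is instantaneously at rest at max compression, so energy conservation gives:
mg(H + x) = ½kx²
½(4270)x² − (29.1)(9.81)x − (29.1)(9.81)(0.579) = 0
2135x² − 285.5x − 165.3 = 0
x = [285.5 + √(81494 + 1.4116e+06)]/(2 × 2135) = 0.3530 m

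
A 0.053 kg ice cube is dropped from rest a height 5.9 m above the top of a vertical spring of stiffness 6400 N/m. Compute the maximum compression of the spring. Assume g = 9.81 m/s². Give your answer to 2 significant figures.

Measuring PE from the top of the relaxed spring, at max compression the cube has dropped H + x with zero KE, so:
mg(H + x) = ½kx²
½(6400)x² − (0.053)(9.81)x − (0.053)(9.81)(5.9) = 0
3200x² − 0.5199x − 3.068 = 0
x = [0.5199 + √(0.2703 + 39265)]/(2 × 3200) = 0.03104 m

x = 0.031 m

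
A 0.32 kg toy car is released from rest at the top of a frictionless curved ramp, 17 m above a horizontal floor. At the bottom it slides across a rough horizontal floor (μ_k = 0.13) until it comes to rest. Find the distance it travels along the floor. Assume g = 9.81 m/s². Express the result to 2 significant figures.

Applying the work–energy principle:
At rest all PE has been dissipated by friction: mgh = μ_k m g d
d = h/μ_k = 17/0.13 = 130.8 m

d = 130 m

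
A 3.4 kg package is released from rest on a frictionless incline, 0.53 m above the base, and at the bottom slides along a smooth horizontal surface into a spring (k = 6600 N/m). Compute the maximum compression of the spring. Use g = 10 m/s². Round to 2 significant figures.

x = 0.074 m

Gravitational PE at the top equals spring PE at max compression: mgh = ½kx²
x = √(2mgh/k) = √(2 × 3.4 × 10 × 0.53 / 6600) = 0.07390 m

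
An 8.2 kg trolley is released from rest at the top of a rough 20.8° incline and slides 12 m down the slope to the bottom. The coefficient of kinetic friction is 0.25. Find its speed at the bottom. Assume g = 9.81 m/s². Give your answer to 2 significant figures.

Work–energy: mg(L sinθ) − μ_k(mg cosθ)L = ½mv²
mgh = mgL sinθ = (8.2)(9.81)(12)sin20.8° = 342.79 J
W_f = μ_k mg cosθ · L = (0.25)(8.2)(9.81)cos20.8°·12 = 225.6 J
½mv² = 342.79 − 225.6 = 117.19 J
v = √(2 × 117.19/8.2) = 5.346 m/s

v = 5.3 m/s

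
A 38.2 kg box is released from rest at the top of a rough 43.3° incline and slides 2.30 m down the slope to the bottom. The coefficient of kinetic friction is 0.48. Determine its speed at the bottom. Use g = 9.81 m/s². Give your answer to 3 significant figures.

Energy: mgh = ½mv² + W_f, with h = L sinθ and W_f = μ_k (mg cosθ) L
mgh = mgL sinθ = (38.2)(9.81)(2.30)sin43.3° = 591.11 J
W_f = μ_k mg cosθ · L = (0.48)(38.2)(9.81)cos43.3°·2.30 = 301.1 J
½mv² = 591.11 − 301.1 = 290.02 J
v = √(2 × 290.02/38.2) = 3.897 m/s

v = 3.90 m/s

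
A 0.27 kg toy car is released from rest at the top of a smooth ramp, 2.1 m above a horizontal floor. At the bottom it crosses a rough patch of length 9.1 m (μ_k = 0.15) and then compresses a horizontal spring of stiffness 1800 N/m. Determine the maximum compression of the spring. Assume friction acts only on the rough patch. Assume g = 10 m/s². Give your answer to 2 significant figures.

Initial energy: E₁ = mgh = (0.27)(10)(2.1) = 5.6700 J
Friction removes W_f = μ_k mg d = (0.15)(0.27)(10)(9.1) = 3.686 J
Energy reaching the spring: E = 5.6700 − 3.686 = 1.9845 J
At max compression ½kx² = E ⇒ x = √(2E/k) = √(2 × 1.9845/1800) = 0.04696 m

x = 0.047 m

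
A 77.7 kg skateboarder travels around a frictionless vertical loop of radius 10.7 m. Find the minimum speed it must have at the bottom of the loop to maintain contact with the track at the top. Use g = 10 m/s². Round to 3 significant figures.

v = 23.1 m/s

At the top: mg = mv_top²/r ⇒ v_top² = gr = 107.0 m²/s²
Energy from bottom to top (height 2r): ½mv_bot² = ½mv_top² + mg(2r)
v_bot² = gr + 4gr = 5gr = 535.0
v_bot = √(5gr) = 23.13 m/s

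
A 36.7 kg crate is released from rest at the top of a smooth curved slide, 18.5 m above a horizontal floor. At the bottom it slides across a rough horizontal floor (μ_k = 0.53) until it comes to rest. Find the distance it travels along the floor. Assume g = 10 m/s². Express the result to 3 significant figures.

Energy bookkeeping (friction removes W_f = μ_k N d):
At rest all PE has been dissipated by friction: mgh = μ_k m g d
d = h/μ_k = 18.5/0.53 = 34.91 m

d = 34.9 m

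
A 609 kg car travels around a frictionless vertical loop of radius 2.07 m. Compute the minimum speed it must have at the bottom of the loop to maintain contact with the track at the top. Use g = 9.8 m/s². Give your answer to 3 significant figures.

v = 10.1 m/s

At the top: mg = mv_top²/r ⇒ v_top² = gr = 20.29 m²/s²
Energy from bottom to top (height 2r): ½mv_bot² = ½mv_top² + mg(2r)
v_bot² = gr + 4gr = 5gr = 101.4
v_bot = √(5gr) = 10.07 m/s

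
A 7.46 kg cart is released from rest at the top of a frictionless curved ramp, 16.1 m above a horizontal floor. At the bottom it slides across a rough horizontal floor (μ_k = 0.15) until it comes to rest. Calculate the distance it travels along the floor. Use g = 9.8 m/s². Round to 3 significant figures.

d = 107 m

Energy bookkeeping (friction removes W_f = μ_k N d):
At rest all PE has been dissipated by friction: mgh = μ_k m g d
d = h/μ_k = 16.1/0.15 = 107.3 m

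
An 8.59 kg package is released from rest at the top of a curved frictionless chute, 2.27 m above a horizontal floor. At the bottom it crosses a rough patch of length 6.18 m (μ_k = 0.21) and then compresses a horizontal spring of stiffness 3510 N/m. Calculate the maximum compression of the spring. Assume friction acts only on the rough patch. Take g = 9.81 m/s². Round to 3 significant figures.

x = 0.216 m

Initial energy: E₁ = mgh = (8.59)(9.81)(2.27) = 191.29 J
Friction removes W_f = μ_k mg d = (0.21)(8.59)(9.81)(6.18) = 109.4 J
Energy reaching the spring: E = 191.29 − 109.4 = 81.925 J
At max compression ½kx² = E ⇒ x = √(2E/k) = √(2 × 81.925/3510) = 0.2161 m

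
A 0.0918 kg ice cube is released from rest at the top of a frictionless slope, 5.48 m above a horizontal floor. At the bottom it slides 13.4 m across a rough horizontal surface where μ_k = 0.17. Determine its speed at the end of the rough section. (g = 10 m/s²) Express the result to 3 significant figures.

v = 8.00 m/s

Energy bookkeeping (friction removes W_f = μ_k N d):
mgh = ½mv² + μ_k m g d
W_f = μ_k mg d = (0.17)(0.0918)(10)(13.4) = 2.091 J
½mv² = mgh − W_f = 5.0306 − 2.091 = 2.9394 J
v = √(2 × 2.9394/0.0918) = 8.002 m/s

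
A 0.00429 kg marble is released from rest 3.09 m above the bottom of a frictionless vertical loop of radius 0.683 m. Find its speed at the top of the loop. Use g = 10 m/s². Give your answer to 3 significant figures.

v = 5.87 m/s

Energy conservation: mgh = ½mv_top² + mg(2r)
v_top² = 2g(h − 2r) = 2(10)(3.09 − 1.366) = 34.48
v_top = 5.872 m/s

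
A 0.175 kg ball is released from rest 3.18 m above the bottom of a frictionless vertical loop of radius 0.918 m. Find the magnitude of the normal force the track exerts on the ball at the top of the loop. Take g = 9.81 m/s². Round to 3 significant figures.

Energy from release to top (height 2r): mgh = ½mv_top² + mg(2r)
v_top² = 2g(h − 2r) = 2(9.81)(3.18 − 1.836) = 26.369 m²/s²
At the top, both N and weight point toward the centre: N + mg = mv_top²/r
N = m(v_top²/r − g) = 0.175(26.369/0.918 − 9.81) = 3.310 N

N = 3.31 N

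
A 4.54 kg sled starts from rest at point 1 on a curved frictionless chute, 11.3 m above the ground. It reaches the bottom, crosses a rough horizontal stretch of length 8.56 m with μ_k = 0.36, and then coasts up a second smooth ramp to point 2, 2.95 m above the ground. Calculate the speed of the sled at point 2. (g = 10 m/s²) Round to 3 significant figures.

v = 10.3 m/s

Energy at 1: mgh₁ = (4.54)(10)(11.3) = 513.02 J
Friction loss: W_f = μ_k mg d = 139.9 J
At 2: ½mv² + mgh₂ = mgh₁ − W_f
½mv² = 513.02 − 139.9 − 133.93 = 239.19 J
v = √(2 × 239.19/4.54) = 10.26 m/s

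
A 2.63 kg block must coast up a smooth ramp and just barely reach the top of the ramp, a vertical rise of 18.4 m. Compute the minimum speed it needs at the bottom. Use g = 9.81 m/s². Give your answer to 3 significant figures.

At the top it is momentarily at rest, so all KE converts to PE: ½mv² = mgh
v = √(2gh) = √(2 × 9.81 × 18.4) = 19.00 m/s

v = 19.0 m/s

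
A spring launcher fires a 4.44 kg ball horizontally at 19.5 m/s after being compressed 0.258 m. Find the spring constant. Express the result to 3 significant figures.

k = 25400 N/m

Energy stored in the spring equals the launch KE: ½kx² = ½mv²
k = mv²/x² = (4.44)(19.5)²/(0.258)² = 25364 N/m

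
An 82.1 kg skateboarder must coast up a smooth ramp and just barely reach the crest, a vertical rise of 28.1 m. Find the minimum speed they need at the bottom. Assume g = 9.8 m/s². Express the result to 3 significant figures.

v = 23.5 m/s

At the top they are momentarily at rest, so all KE converts to PE: ½mv² = mgh
v = √(2gh) = √(2 × 9.8 × 28.1) = 23.47 m/s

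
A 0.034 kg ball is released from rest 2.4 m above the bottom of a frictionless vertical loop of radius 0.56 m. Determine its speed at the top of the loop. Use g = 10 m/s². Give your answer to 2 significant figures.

Energy conservation: mgh = ½mv_top² + mg(2r)
v_top² = 2g(h − 2r) = 2(10)(2.4 − 1.120) = 25.60
v_top = 5.060 m/s

v = 5.1 m/s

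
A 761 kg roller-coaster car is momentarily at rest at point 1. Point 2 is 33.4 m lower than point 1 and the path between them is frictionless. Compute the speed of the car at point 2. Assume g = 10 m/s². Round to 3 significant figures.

v = 25.8 m/s

Mechanical energy is conserved (no friction): mgh = ½mv²
v = √(2gh) = √(2 × 10 × 33.4) = √668.00 = 25.85 m/s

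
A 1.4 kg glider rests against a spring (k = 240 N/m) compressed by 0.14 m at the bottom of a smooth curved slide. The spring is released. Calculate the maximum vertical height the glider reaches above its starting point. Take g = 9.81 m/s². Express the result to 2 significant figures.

At maximum height the glider is at rest, so ½kx² = mgh
h = kx²/(2mg) = (240)(0.14)²/(2 × 1.4 × 9.81) = 0.1713 m

h = 0.17 m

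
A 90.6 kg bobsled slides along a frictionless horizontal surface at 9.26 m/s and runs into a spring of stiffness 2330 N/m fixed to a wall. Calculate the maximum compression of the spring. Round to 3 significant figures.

All KE is stored as spring PE at maximum compression: ½mv² = ½kx²
x = v√(m/k) = 9.26 × √(90.6/2330) = 1.826 m

x = 1.83 m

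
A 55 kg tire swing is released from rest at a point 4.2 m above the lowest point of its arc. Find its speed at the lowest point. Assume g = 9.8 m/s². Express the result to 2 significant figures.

v = 9.1 m/s

Mechanical energy is conserved (no friction): mgh = ½mv²
v = √(2gh) = √(2 × 9.8 × 4.2) = √82.320 = 9.073 m/s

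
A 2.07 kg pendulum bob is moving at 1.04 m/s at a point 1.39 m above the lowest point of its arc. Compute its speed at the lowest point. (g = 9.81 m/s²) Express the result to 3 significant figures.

Mechanical energy is conserved (no friction): ½mv₀² + mgh = ½mv²
v² = v₀² + 2gh = (1.04)² + 2(9.81)(1.39) = 28.353
v = √28.353 = 5.325 m/s

v = 5.32 m/s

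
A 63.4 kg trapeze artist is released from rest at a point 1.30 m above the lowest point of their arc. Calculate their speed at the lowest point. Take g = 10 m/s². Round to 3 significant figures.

v = 5.10 m/s

By conservation of mechanical energy, mgh = ½mv²
v = √(2gh) = √(2 × 10 × 1.30) = √26.000 = 5.099 m/s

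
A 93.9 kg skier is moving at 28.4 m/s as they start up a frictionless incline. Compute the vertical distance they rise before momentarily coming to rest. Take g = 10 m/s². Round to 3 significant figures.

By energy conservation, ½mv² = mgh
h = v²/(2g) = 28.4²/(2 × 10) = 40.33 m

h = 40.3 m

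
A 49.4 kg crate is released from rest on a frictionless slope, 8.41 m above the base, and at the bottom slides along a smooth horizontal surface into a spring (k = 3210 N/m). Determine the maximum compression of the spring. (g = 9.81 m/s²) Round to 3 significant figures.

Energy conservation (no friction) from release to max compression: mgh = ½kx²
x = √(2mgh/k) = √(2 × 49.4 × 9.81 × 8.41 / 3210) = 1.594 m

x = 1.59 m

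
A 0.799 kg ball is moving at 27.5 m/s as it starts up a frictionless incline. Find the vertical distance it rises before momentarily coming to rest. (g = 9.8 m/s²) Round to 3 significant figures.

h = 38.6 m

By energy conservation, ½mv² = mgh
h = v²/(2g) = 27.5²/(2 × 9.8) = 38.58 m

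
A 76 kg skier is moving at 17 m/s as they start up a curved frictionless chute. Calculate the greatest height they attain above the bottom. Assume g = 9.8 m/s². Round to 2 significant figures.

h = 15 m

Setting KE at the bottom equal to PE gained: ½mv² = mgh
h = v²/(2g) = 17²/(2 × 9.8) = 14.74 m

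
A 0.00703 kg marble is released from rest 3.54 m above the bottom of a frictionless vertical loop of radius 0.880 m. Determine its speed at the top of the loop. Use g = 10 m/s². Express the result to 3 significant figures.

v = 5.97 m/s

Energy conservation: mgh = ½mv_top² + mg(2r)
v_top² = 2g(h − 2r) = 2(10)(3.54 − 1.760) = 35.60
v_top = 5.967 m/s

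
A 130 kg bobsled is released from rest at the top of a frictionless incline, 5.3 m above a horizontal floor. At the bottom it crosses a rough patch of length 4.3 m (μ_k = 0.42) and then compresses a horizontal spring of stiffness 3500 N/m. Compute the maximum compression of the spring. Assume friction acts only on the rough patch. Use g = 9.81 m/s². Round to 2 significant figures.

Initial energy: E₁ = mgh = (130)(9.81)(5.3) = 6759.1 J
Friction removes W_f = μ_k mg d = (0.42)(130)(9.81)(4.3) = 2303 J
Energy reaching the spring: E = 6759.1 − 2303 = 4455.9 J
At max compression ½kx² = E ⇒ x = √(2E/k) = √(2 × 4455.9/3500) = 1.596 m

x = 1.6 m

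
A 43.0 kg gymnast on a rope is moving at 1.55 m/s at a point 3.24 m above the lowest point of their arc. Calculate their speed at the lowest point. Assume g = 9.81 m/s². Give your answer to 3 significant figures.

v = 8.12 m/s

Energy conservation between the two points: ½mv₀² + mgh = ½mv²
v² = v₀² + 2gh = (1.55)² + 2(9.81)(3.24) = 65.971
v = √65.971 = 8.122 m/s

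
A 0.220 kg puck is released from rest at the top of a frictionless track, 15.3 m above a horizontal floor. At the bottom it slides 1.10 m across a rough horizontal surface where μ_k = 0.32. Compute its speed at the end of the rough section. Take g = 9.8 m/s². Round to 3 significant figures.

v = 17.1 m/s

Energy at the top = energy at the end + work done against friction:
mgh = ½mv² + μ_k m g d
W_f = μ_k mg d = (0.32)(0.220)(9.8)(1.10) = 0.7589 J
½mv² = mgh − W_f = 32.987 − 0.7589 = 32.228 J
v = √(2 × 32.228/0.220) = 17.12 m/s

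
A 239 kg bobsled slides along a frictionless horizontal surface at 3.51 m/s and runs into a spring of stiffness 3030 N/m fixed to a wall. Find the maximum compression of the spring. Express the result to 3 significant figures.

All KE is stored as spring PE at maximum compression: ½mv² = ½kx²
x = v√(m/k) = 3.51 × √(239/3030) = 0.9858 m

x = 0.986 m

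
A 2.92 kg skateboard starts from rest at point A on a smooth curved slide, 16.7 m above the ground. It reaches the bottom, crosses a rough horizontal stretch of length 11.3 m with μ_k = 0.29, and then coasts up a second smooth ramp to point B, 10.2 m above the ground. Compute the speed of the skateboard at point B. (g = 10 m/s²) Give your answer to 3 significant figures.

Energy at A: mgh₁ = (2.92)(10)(16.7) = 487.64 J
Friction loss: W_f = μ_k mg d = 95.69 J
At B: ½mv² + mgh₂ = mgh₁ − W_f
½mv² = 487.64 − 95.69 − 297.84 = 94.112 J
v = √(2 × 94.112/2.92) = 8.029 m/s

v = 8.03 m/s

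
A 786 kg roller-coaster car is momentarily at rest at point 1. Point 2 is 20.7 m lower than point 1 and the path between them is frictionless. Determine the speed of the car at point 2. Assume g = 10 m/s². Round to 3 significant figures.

v = 20.3 m/s

Equating total energy at the two states: mgh = ½mv²
v = √(2gh) = √(2 × 10 × 20.7) = √414.00 = 20.35 m/s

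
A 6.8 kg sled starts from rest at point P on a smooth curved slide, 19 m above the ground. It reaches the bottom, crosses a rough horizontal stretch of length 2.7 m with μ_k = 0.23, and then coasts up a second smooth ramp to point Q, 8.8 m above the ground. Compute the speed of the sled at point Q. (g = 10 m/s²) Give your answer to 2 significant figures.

v = 14 m/s

Energy at P: mgh₁ = (6.8)(10)(19) = 1292.0 J
Friction loss: W_f = μ_k mg d = 42.23 J
At Q: ½mv² + mgh₂ = mgh₁ − W_f
½mv² = 1292.0 − 42.23 − 598.40 = 651.37 J
v = √(2 × 651.37/6.8) = 13.84 m/s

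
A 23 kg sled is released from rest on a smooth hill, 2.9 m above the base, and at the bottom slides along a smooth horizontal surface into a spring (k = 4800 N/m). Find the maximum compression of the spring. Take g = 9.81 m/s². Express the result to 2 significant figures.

x = 0.52 m

At max compression the sled is momentarily at rest: mgh = ½kx²
x = √(2mgh/k) = √(2 × 23 × 9.81 × 2.9 / 4800) = 0.5221 m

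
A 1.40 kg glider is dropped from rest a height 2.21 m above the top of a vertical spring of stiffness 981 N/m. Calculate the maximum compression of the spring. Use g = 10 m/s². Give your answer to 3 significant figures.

Take the reference level at the top of the uncompressed spring. At max compression the glider has fallen H + x and is momentarily at rest:
mg(H + x) = ½kx²
½(981)x² − (1.40)(10)x − (1.40)(10)(2.21) = 0
490.5x² − 14.00x − 30.94 = 0
x = [14.00 + √(196.0 + 60704)]/(2 × 490.5) = 0.2658 m

x = 0.266 m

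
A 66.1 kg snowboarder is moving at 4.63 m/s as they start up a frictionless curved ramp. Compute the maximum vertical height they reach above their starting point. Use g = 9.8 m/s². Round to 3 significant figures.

h = 1.09 m

By energy conservation, ½mv² = mgh
h = v²/(2g) = 4.63²/(2 × 9.8) = 1.094 m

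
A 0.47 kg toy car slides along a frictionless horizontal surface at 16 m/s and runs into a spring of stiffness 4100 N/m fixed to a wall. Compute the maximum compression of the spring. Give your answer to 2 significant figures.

At max compression the car is momentarily at rest: ½mv² = ½kx²
x = v√(m/k) = 16 × √(0.47/4100) = 0.1713 m

x = 0.17 m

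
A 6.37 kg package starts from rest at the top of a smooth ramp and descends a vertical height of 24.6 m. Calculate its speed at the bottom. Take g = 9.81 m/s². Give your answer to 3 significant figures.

v = 22.0 m/s

By conservation of mechanical energy, mgh = ½mv²
The mass cancels from both sides.
v = √(2gh) = √(2 × 9.81 × 24.6) = √482.65 = 21.97 m/s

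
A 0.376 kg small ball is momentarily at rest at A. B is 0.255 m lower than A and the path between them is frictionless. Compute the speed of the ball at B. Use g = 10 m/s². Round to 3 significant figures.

By conservation of mechanical energy, mgh = ½mv²
v = √(2gh) = √(2 × 10 × 0.255) = √5.1000 = 2.258 m/s

v = 2.26 m/s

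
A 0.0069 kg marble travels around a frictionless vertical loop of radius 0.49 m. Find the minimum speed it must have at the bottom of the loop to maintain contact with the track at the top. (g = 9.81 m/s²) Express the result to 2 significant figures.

At the top: mg = mv_top²/r ⇒ v_top² = gr = 4.807 m²/s²
Energy from bottom to top (height 2r): ½mv_bot² = ½mv_top² + mg(2r)
v_bot² = gr + 4gr = 5gr = 24.03
v_bot = √(5gr) = 4.902 m/s

v = 4.9 m/s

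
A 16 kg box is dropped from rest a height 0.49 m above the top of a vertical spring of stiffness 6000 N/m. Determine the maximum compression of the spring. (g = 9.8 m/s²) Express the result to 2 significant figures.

x = 0.19 m

Measuring PE from the top of the relaxed spring, at max compression the box has dropped H + x with zero KE, so:
mg(H + x) = ½kx²
½(6000)x² − (16)(9.8)x − (16)(9.8)(0.49) = 0
3000x² − 156.8x − 76.83 = 0
x = [156.8 + √(24586 + 921984)]/(2 × 3000) = 0.1883 m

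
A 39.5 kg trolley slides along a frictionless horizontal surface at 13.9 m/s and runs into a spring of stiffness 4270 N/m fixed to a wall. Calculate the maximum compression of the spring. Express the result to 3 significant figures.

x = 1.34 m

All KE is stored as spring PE at maximum compression: ½mv² = ½kx²
x = v√(m/k) = 13.9 × √(39.5/4270) = 1.337 m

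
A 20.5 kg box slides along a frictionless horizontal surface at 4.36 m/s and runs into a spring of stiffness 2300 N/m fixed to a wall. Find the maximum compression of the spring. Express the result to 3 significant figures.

At max compression the box is momentarily at rest: ½mv² = ½kx²
x = v√(m/k) = 4.36 × √(20.5/2300) = 0.4116 m

x = 0.412 m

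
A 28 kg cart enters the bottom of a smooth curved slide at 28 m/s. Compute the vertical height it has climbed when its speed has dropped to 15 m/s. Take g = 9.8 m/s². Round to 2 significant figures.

Energy balance between the two points: ½mv₁² = ½mv₂² + mgh
h = (v₁² − v₂²)/(2g) = (28² − 15²)/(2 × 9.8) = 28.52 m

h = 29 m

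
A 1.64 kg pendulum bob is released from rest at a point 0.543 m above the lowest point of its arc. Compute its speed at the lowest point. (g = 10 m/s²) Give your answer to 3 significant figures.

v = 3.30 m/s

Mechanical energy is conserved (no friction): mgh = ½mv²
v = √(2gh) = √(2 × 10 × 0.543) = √10.860 = 3.295 m/s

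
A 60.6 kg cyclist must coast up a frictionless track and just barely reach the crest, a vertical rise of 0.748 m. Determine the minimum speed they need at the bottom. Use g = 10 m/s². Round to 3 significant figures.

At the top they are momentarily at rest, so all KE converts to PE: ½mv² = mgh
v = √(2gh) = √(2 × 10 × 0.748) = 3.868 m/s

v = 3.87 m/s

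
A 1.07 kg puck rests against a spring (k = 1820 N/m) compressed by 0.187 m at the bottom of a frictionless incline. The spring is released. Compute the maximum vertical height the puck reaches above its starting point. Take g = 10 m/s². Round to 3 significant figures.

All spring PE becomes gravitational PE at the highest point: ½kx² = mgh
h = kx²/(2mg) = (1820)(0.187)²/(2 × 1.07 × 10) = 2.974 m

h = 2.97 m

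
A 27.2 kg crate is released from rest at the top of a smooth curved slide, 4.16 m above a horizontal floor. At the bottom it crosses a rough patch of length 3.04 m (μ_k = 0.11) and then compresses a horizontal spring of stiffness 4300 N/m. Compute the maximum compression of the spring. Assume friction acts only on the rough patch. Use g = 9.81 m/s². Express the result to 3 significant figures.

x = 0.689 m

Initial energy: E₁ = mgh = (27.2)(9.81)(4.16) = 1110.0 J
Friction removes W_f = μ_k mg d = (0.11)(27.2)(9.81)(3.04) = 89.23 J
Energy reaching the spring: E = 1110.0 − 89.23 = 1020.8 J
At max compression ½kx² = E ⇒ x = √(2E/k) = √(2 × 1020.8/4300) = 0.6890 m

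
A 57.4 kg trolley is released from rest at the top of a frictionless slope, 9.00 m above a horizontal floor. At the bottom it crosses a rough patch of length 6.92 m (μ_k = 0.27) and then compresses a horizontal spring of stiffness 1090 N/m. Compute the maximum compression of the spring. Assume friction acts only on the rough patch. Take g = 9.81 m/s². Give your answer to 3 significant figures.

x = 2.71 m

Initial energy: E₁ = mgh = (57.4)(9.81)(9.00) = 5067.8 J
Friction removes W_f = μ_k mg d = (0.27)(57.4)(9.81)(6.92) = 1052 J
Energy reaching the spring: E = 5067.8 − 1052 = 4015.8 J
At max compression ½kx² = E ⇒ x = √(2E/k) = √(2 × 4015.8/1090) = 2.714 m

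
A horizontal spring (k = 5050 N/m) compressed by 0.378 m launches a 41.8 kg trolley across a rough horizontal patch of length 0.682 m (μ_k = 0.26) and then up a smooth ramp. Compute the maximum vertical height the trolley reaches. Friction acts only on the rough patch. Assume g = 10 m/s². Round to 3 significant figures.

Spring energy: E₀ = ½kx² = ½(5050)(0.378)² = 360.78 J
Friction: W_f = μ_k mg d = (0.26)(41.8)(10)(0.682) = 74.12 J
Energy at base of ramp: E = 360.78 − 74.12 = 286.66 J
At max height all remaining energy is PE: mgh = E ⇒ h = E/(mg) = 286.66/(41.8 × 10) = 0.6858 m

h = 0.686 m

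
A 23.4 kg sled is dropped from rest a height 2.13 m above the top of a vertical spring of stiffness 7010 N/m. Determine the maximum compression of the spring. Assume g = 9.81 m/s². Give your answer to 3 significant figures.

Let x be the compression. The total drop is H + x, and the sled is instantaneously at rest at max compression, so energy conservation gives:
mg(H + x) = ½kx²
½(7010)x² − (23.4)(9.81)x − (23.4)(9.81)(2.13) = 0
3505x² − 229.6x − 489.0 = 0
x = [229.6 + √(52695 + 6.8551e+06)]/(2 × 3505) = 0.4077 m

x = 0.408 m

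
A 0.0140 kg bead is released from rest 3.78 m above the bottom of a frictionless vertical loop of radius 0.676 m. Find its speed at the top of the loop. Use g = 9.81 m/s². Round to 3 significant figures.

Energy conservation: mgh = ½mv_top² + mg(2r)
v_top² = 2g(h − 2r) = 2(9.81)(3.78 − 1.352) = 47.64
v_top = 6.902 m/s

v = 6.90 m/s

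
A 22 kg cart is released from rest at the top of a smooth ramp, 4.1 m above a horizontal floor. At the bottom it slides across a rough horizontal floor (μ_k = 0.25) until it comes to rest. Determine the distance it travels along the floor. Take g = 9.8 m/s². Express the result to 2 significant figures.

Energy at the top = energy at the end + work done against friction:
At rest all PE has been dissipated by friction: mgh = μ_k m g d
d = h/μ_k = 4.1/0.25 = 16.40 m

d = 16 m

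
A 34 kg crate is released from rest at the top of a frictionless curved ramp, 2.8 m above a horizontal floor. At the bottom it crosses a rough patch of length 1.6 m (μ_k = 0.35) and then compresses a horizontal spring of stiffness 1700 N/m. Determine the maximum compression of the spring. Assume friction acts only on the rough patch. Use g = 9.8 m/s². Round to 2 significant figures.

Initial energy: E₁ = mgh = (34)(9.8)(2.8) = 932.96 J
Friction removes W_f = μ_k mg d = (0.35)(34)(9.8)(1.6) = 186.6 J
Energy reaching the spring: E = 932.96 − 186.6 = 746.37 J
At max compression ½kx² = E ⇒ x = √(2E/k) = √(2 × 746.37/1700) = 0.9371 m

x = 0.94 m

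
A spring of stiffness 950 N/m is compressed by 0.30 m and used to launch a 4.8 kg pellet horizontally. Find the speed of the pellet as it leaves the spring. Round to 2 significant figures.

v = 4.2 m/s

Conservation of energy: ½kx² = ½mv²
v = x√(k/m) = 0.30 × √(950/4.8) = 4.220 m/s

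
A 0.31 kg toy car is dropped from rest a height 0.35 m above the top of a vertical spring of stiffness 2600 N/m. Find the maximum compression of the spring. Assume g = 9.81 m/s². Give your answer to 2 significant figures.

x = 0.030 m

Take the reference level at the top of the uncompressed spring. At max compression the car has fallen H + x and is momentarily at rest:
mg(H + x) = ½kx²
½(2600)x² − (0.31)(9.81)x − (0.31)(9.81)(0.35) = 0
1300x² − 3.041x − 1.064 = 0
x = [3.041 + √(9.248 + 5534.8)]/(2 × 1300) = 0.02981 m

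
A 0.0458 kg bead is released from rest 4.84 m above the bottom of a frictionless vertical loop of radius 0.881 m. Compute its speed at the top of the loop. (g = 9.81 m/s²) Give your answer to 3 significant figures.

Energy conservation: mgh = ½mv_top² + mg(2r)
v_top² = 2g(h − 2r) = 2(9.81)(4.84 − 1.762) = 60.39
v_top = 7.771 m/s

v = 7.77 m/s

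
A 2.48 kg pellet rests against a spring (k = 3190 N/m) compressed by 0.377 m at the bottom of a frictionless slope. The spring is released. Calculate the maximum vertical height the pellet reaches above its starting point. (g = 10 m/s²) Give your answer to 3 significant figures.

h = 9.14 m

Energy conservation from release to the highest point: ½kx² = mgh
h = kx²/(2mg) = (3190)(0.377)²/(2 × 2.48 × 10) = 9.141 m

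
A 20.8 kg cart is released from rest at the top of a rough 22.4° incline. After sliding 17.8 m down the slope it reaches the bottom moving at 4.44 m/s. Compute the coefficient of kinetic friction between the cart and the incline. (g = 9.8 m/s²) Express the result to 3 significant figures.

Energy balance down the incline: mg L sinθ − ½mv² = μ_k (mg cosθ) L
mgL sinθ = 1382.7 J; ½mv² = 205.02 J
W_f = 1382.7 − 205.02 = 1178 J
μ_k = W_f/(mg cosθ · L) = 1178/(188.5 × 17.8) = 0.3511

μ_k = 0.351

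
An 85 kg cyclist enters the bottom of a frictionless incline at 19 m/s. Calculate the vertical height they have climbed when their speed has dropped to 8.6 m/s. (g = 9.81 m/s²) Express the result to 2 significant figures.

h = 15 m

Conservation of energy: ½mv₁² = ½mv₂² + mgh
h = (v₁² − v₂²)/(2g) = (19² − 8.6²)/(2 × 9.81) = 14.63 m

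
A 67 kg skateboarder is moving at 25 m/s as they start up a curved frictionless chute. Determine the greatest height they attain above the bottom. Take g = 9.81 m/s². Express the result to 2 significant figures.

h = 32 m

Setting KE at the bottom equal to PE gained: ½mv² = mgh
h = v²/(2g) = 25²/(2 × 9.81) = 31.86 m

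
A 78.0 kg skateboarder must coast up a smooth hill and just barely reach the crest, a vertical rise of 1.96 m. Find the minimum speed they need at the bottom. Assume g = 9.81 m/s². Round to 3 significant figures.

At the top they are momentarily at rest, so all KE converts to PE: ½mv² = mgh
v = √(2gh) = √(2 × 9.81 × 1.96) = 6.201 m/s

v = 6.20 m/s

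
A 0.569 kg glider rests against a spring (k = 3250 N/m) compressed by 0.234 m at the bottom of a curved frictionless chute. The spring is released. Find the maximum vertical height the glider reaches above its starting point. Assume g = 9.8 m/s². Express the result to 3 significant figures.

Energy conservation from release to the highest point: ½kx² = mgh
h = kx²/(2mg) = (3250)(0.234)²/(2 × 0.569 × 9.8) = 15.96 m

h = 16.0 m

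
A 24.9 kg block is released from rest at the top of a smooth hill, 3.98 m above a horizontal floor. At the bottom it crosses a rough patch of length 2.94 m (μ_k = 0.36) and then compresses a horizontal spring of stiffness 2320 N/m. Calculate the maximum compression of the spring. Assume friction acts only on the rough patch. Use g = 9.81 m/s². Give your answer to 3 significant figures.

Initial energy: E₁ = mgh = (24.9)(9.81)(3.98) = 972.19 J
Friction removes W_f = μ_k mg d = (0.36)(24.9)(9.81)(2.94) = 258.5 J
Energy reaching the spring: E = 972.19 − 258.5 = 713.66 J
At max compression ½kx² = E ⇒ x = √(2E/k) = √(2 × 713.66/2320) = 0.7844 m

x = 0.784 m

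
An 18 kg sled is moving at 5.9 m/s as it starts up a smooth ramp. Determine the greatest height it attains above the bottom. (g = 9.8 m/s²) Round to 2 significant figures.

By energy conservation, ½mv² = mgh
h = v²/(2g) = 5.9²/(2 × 9.8) = 1.776 m

h = 1.8 m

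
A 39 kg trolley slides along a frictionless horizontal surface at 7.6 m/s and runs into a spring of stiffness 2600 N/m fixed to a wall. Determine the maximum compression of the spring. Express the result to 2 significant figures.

All KE is stored as spring PE at maximum compression: ½mv² = ½kx²
x = v√(m/k) = 7.6 × √(39/2600) = 0.9308 m

x = 0.93 m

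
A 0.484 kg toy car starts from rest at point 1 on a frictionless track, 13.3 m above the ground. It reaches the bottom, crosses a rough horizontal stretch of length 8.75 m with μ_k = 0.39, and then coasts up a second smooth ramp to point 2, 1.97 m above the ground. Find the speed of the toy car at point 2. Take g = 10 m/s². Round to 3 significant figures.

Energy at 1: mgh₁ = (0.484)(10)(13.3) = 64.372 J
Friction loss: W_f = μ_k mg d = 16.52 J
At 2: ½mv² + mgh₂ = mgh₁ − W_f
½mv² = 64.372 − 16.52 − 9.5348 = 38.321 J
v = √(2 × 38.321/0.484) = 12.58 m/s

v = 12.6 m/s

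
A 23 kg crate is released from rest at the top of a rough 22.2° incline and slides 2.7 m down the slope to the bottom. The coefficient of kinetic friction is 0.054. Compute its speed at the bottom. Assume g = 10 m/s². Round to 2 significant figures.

v = 4.2 m/s

Work–energy: mg(L sinθ) − μ_k(mg cosθ)L = ½mv²
mgh = mgL sinθ = (23)(10)(2.7)sin22.2° = 234.64 J
W_f = μ_k mg cosθ · L = (0.054)(23)(10)cos22.2°·2.7 = 31.05 J
½mv² = 234.64 − 31.05 = 203.59 J
v = √(2 × 203.59/23) = 4.208 m/s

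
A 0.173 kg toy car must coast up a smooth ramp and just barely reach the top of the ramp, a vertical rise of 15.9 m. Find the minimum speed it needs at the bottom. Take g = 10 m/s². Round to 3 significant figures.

v = 17.8 m/s

At the top it is momentarily at rest, so all KE converts to PE: ½mv² = mgh
v = √(2gh) = √(2 × 10 × 15.9) = 17.83 m/s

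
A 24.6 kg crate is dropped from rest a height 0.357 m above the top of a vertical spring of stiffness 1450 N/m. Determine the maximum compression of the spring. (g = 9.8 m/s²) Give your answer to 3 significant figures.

Take the reference level at the top of the uncompressed spring. At max compression the crate has fallen H + x and is momentarily at rest:
mg(H + x) = ½kx²
½(1450)x² − (24.6)(9.8)x − (24.6)(9.8)(0.357) = 0
725.0x² − 241.1x − 86.07 = 0
x = [241.1 + √(58120 + 249590)]/(2 × 725.0) = 0.5488 m

x = 0.549 m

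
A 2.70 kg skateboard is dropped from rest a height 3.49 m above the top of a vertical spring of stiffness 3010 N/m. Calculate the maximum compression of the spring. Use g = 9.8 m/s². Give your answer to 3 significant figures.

x = 0.257 m

Measuring PE from the top of the relaxed spring, at max compression the skateboard has dropped H + x with zero KE, so:
mg(H + x) = ½kx²
½(3010)x² − (2.70)(9.8)x − (2.70)(9.8)(3.49) = 0
1505x² − 26.46x − 92.35 = 0
x = [26.46 + √(700.1 + 555919)]/(2 × 1505) = 0.2567 m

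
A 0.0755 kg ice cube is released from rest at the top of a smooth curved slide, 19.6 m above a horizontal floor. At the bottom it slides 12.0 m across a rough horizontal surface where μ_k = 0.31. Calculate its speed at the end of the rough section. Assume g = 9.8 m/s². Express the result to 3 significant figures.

v = 17.6 m/s

Energy at the top = energy at the end + work done against friction:
mgh = ½mv² + μ_k m g d
W_f = μ_k mg d = (0.31)(0.0755)(9.8)(12.0) = 2.752 J
½mv² = mgh − W_f = 14.502 − 2.752 = 11.750 J
v = √(2 × 11.750/0.0755) = 17.64 m/s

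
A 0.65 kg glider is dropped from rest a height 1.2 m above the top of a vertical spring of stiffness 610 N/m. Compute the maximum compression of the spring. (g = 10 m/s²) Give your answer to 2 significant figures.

Take the reference level at the top of the uncompressed spring. At max compression the glider has fallen H + x and is momentarily at rest:
mg(H + x) = ½kx²
½(610)x² − (0.65)(10)x − (0.65)(10)(1.2) = 0
305.0x² − 6.500x − 7.800 = 0
x = [6.500 + √(42.25 + 9516.0)]/(2 × 305.0) = 0.1709 m

x = 0.17 m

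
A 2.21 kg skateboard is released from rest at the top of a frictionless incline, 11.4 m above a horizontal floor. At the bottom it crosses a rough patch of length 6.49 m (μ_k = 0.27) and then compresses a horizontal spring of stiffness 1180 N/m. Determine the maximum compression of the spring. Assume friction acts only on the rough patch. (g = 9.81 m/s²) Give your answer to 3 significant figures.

x = 0.595 m

Initial energy: E₁ = mgh = (2.21)(9.81)(11.4) = 247.15 J
Friction removes W_f = μ_k mg d = (0.27)(2.21)(9.81)(6.49) = 37.99 J
Energy reaching the spring: E = 247.15 − 37.99 = 209.16 J
At max compression ½kx² = E ⇒ x = √(2E/k) = √(2 × 209.16/1180) = 0.5954 m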